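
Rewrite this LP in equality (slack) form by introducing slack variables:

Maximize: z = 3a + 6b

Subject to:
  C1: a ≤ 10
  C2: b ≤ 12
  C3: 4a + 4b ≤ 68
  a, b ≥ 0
max z = 3a + 6b

s.t.
  a + s1 = 10
  b + s2 = 12
  4a + 4b + s3 = 68
  a, b, s1, s2, s3 ≥ 0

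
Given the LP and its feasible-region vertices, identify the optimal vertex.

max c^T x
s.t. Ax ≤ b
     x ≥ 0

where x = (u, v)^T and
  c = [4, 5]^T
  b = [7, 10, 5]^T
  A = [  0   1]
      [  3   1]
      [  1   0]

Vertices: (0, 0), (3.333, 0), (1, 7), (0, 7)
(1, 7) with z = 39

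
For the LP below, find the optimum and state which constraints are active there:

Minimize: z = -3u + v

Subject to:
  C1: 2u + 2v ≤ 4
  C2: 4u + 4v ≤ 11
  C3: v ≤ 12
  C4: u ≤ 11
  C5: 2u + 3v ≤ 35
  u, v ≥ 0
Optimal: u = 2, v = 0
Binding: C1, v ≥ 0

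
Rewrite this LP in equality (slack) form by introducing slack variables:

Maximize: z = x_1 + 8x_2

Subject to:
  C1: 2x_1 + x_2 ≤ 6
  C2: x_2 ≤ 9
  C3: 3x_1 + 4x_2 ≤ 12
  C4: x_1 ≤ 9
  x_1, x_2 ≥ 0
max z = x_1 + 8x_2

s.t.
  2x_1 + x_2 + s1 = 6
  x_2 + s2 = 9
  3x_1 + 4x_2 + s3 = 12
  x_1 + s4 = 9
  x_1, x_2, s1, s2, s3, s4 ≥ 0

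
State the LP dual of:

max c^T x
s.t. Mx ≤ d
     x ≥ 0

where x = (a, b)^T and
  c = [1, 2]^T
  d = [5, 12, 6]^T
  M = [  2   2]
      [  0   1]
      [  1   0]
Minimize: z = 5y1 + 12y2 + 6y3

Subject to:
  C1: -2y1 - y3 ≤ -1
  C2: -2y1 - y2 ≤ -2
  y1, y2, y3 ≥ 0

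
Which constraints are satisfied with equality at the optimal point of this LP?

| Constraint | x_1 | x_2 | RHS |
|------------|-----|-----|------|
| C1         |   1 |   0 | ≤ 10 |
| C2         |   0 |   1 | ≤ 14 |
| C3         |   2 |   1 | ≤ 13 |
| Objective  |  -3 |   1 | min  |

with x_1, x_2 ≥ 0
Optimal: x_1 = 6.5, x_2 = 0
Slack at optimum:
  C1: slack = 3.5
  C2: slack = 14
  C3: slack = 0 (binding)
  x_1 ≥ 0: x_1 = 6.5
  x_2 ≥ 0: x_2 = 0 (binding)
Binding constraints: C3, x_2 ≥ 0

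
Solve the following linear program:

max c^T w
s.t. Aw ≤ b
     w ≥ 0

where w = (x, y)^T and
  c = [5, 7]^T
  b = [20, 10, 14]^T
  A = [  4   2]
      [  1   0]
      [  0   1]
Each vertex is the intersection of two constraint boundaries that also satisfies all remaining constraints:
  x = 0 and y = 0 → (0, 0)
  4x + 2y = 20 and y = 0 → (5, 0)
  4x + 2y = 20 and x = 0 → (0, 10)

Evaluating z = 5x + 7y at each vertex:
  (0, 0): z = 0
  (5, 0): z = 25
  (0, 10): z = 70

The maximum is at (0, 10) with z = 70.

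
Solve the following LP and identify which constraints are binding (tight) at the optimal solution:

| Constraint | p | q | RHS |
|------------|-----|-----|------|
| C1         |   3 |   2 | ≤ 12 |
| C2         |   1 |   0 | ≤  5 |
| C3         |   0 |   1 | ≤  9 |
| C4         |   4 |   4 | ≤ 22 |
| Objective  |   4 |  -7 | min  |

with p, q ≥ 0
Optimal: p = 0, q = 5.5
Slack at optimum:
  C1: slack = 1
  C2: slack = 5
  C3: slack = 3.5
  C4: slack = 0 (binding)
  p ≥ 0: p = 0 (binding)
  q ≥ 0: q = 5.5
Binding constraints: C4, p ≥ 0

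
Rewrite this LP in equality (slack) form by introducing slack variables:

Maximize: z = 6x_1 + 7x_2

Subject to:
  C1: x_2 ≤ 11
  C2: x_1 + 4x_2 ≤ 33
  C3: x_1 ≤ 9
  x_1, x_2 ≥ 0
max z = 6x_1 + 7x_2

s.t.
  x_2 + s1 = 11
  x_1 + 4x_2 + s2 = 33
  x_1 + s3 = 9
  x_1, x_2, s1, s2, s3 ≥ 0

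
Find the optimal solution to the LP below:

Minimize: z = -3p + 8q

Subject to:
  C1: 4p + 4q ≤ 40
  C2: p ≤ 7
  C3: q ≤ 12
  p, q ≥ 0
Each vertex is the intersection of two constraint boundaries that also satisfies all remaining constraints:
  p = 0 and q = 0 → (0, 0)
  p = 7 and q = 0 → (7, 0)
  4p + 4q = 40 and p = 7 → (7, 3)
  4p + 4q = 40 and p = 0 → (0, 10)

Evaluating z = -3p + 8q at each vertex:
  (0, 0): z = 0
  (7, 0): z = -21
  (7, 3): z = 3
  (0, 10): z = 80

The minimum is at (7, 0) with z = -21.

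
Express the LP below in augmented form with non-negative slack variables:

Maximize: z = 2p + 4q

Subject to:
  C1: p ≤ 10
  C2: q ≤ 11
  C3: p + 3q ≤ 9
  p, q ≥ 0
max z = 2p + 4q

s.t.
  p + s1 = 10
  q + s2 = 11
  p + 3q + s3 = 9
  p, q, s1, s2, s3 ≥ 0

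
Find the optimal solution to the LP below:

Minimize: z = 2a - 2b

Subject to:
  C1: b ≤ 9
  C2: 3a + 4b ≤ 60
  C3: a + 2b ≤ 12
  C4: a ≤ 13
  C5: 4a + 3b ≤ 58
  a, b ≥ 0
Each vertex is the intersection of two constraint boundaries that also satisfies all remaining constraints:
  a = 0 and b = 0 → (0, 0)
  a + 2b = 12 and b = 0 → (12, 0)
  a + 2b = 12 and a = 0 → (0, 6)

Evaluating z = 2a - 2b at each vertex:
  (0, 0): z = 0
  (12, 0): z = 24
  (0, 6): z = -12

The minimum is at (0, 6) with z = -12.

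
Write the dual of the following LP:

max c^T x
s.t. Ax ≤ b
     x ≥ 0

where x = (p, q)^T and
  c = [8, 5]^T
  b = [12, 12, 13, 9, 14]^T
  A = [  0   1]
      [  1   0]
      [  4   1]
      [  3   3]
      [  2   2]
Minimize: z = 12y1 + 12y2 + 13y3 + 9y4 + 14y5

Subject to:
  C1: -y2 - 4y3 - 3y4 - 2y5 ≤ -8
  C2: -y1 - y3 - 3y4 - 2y5 ≤ -5
  y1, y2, y3, y4, y5 ≥ 0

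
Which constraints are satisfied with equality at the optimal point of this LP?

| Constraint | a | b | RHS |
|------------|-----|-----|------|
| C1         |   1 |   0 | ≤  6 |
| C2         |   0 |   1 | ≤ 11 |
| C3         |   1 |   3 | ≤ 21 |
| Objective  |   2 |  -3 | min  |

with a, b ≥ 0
Optimal: a = 0, b = 7
Binding: C3, a ≥ 0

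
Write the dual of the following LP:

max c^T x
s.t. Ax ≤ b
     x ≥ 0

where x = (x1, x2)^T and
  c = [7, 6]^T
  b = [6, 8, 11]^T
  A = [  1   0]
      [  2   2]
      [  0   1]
Minimize: z = 6y1 + 8y2 + 11y3

Subject to:
  C1: -y1 - 2y2 ≤ -7
  C2: -2y2 - y3 ≤ -6
  y1, y2, y3 ≥ 0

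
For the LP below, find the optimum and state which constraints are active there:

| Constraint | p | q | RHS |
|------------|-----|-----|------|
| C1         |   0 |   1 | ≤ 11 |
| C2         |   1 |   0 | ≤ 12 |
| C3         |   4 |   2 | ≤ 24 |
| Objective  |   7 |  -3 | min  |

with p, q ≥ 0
Optimal: p = 0, q = 11
Binding: C1, p ≥ 0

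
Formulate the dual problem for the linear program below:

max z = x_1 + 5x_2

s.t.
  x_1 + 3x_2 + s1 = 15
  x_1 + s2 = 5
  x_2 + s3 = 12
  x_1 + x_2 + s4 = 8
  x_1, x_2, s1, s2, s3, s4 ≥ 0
Minimize: z = 15y1 + 5y2 + 12y3 + 8y4

Subject to:
  C1: -y1 - y2 - y4 ≤ -1
  C2: -3y1 - y3 - y4 ≤ -5
  y1, y2, y3, y4 ≥ 0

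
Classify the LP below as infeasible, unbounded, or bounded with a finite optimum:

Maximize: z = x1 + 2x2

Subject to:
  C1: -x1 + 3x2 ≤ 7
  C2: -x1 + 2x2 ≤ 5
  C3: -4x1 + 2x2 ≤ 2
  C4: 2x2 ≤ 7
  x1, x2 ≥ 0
Feasible point: (0, 0) satisfies every constraint, so the LP is feasible.
Direction d = (1, 0): for each constraint row a, a·d ≤ 0 —
  (-1)(1) + (3)(0) = -1 ≤ 0
  (-1)(1) + (2)(0) = -1 ≤ 0
  (-4)(1) + (2)(0) = -4 ≤ 0
  (0)(1) + (2)(0) = 0 ≤ 0
and d ≥ 0, so (0, 0) + t·d stays feasible for every t ≥ 0. Along this ray z = x1 + 2x2 changes by 1 per unit t, so z → +∞.

Unbounded — the objective can increase without bound over the feasible region.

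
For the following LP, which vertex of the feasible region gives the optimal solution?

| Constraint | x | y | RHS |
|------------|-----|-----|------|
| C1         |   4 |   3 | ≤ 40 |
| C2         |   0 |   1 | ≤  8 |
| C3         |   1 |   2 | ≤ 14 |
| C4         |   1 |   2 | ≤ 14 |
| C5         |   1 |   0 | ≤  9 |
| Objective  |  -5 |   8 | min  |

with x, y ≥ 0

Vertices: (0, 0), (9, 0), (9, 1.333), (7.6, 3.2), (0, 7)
(9, 0) with z = -45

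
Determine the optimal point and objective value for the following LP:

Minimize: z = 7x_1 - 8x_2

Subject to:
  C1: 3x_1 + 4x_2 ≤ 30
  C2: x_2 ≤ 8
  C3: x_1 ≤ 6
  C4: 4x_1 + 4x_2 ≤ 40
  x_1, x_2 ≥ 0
Each vertex is the intersection of two constraint boundaries that also satisfies all remaining constraints:
  x_1 = 0 and x_2 = 0 → (0, 0)
  x_1 = 6 and x_2 = 0 → (6, 0)
  3x_1 + 4x_2 = 30 and x_1 = 6 → (6, 3)
  3x_1 + 4x_2 = 30 and x_1 = 0 → (0, 7.5)

Evaluating z = 7x_1 - 8x_2 at each vertex:
  (0, 0): z = 0
  (6, 0): z = 42
  (6, 3): z = 18
  (0, 7.5): z = -60

The minimum is at (0, 7.5) with z = -60.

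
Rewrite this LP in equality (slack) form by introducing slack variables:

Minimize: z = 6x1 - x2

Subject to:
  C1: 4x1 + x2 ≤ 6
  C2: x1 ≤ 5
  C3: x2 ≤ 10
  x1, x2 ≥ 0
min z = 6x1 - x2

s.t.
  4x1 + x2 + s1 = 6
  x1 + s2 = 5
  x2 + s3 = 10
  x1, x2, s1, s2, s3 ≥ 0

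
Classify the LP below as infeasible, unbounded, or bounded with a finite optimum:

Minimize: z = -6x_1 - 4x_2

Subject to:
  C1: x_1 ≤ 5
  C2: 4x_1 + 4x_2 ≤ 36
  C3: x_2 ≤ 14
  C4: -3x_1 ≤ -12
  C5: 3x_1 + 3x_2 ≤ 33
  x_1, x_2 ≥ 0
The point (5, 4) satisfies every constraint, so the LP is feasible; the constraints give x_1 ≤ 5 and x_2 ≤ 14, which with x_1, x_2 ≥ 0 keep the feasible region inside a bounded box. A feasible, bounded LP attains a finite optimum at a vertex.

Evaluating z = -6x_1 - 4x_2 at each vertex:
  (4, 0): z = -24
  (5, 0): z = -30
  (5, 4): z = -46
  (4, 5): z = -44

Bounded optimum: z* = -46 at (5, 4).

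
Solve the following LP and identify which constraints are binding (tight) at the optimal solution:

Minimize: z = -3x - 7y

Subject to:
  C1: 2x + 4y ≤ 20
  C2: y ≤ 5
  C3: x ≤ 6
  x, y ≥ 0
Optimal: x = 0, y = 5
Binding: C1, C2, x ≥ 0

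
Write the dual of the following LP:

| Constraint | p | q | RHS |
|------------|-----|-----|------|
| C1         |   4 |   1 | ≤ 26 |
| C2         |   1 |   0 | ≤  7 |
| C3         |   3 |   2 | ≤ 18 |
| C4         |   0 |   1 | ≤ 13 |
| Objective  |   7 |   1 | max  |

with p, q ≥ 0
Minimize: z = 26y1 + 7y2 + 18y3 + 13y4

Subject to:
  C1: -4y1 - y2 - 3y3 ≤ -7
  C2: -y1 - 2y3 - y4 ≤ -1
  y1, y2, y3, y4 ≥ 0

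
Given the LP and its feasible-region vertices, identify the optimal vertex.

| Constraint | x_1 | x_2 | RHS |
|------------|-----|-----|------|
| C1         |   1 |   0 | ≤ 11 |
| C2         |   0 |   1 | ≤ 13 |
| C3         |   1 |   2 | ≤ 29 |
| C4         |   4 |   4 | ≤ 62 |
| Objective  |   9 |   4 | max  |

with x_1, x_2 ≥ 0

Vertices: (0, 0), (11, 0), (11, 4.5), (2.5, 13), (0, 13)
Evaluating z = 9x_1 + 4x_2 at each vertex:
  (0, 0): z = 0
  (11, 0): z = 99
  (11, 4.5): z = 117
  (2.5, 13): z = 74.5
  (0, 13): z = 52

The largest value is z = 117, attained at (11, 4.5).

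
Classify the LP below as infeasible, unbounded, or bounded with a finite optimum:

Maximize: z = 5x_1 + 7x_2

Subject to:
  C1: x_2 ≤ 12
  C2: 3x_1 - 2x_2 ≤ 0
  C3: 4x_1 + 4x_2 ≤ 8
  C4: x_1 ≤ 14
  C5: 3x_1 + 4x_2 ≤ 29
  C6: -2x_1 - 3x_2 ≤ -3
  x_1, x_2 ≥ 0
The point (0, 2) satisfies every constraint, so the LP is feasible; the constraints give x_1 ≤ 14 and x_2 ≤ 12, which with x_1, x_2 ≥ 0 keep the feasible region inside a bounded box. A feasible, bounded LP attains a finite optimum at a vertex.

The LP has an optimal solution: (0, 2) with z = 14.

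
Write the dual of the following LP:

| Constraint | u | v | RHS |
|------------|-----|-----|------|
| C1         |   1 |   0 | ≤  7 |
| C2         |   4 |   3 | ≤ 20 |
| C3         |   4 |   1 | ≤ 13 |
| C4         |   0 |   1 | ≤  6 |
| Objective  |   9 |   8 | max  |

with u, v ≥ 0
Minimize: z = 7y1 + 20y2 + 13y3 + 6y4

Subject to:
  C1: -y1 - 4y2 - 4y3 ≤ -9
  C2: -3y2 - y3 - y4 ≤ -8
  y1, y2, y3, y4 ≥ 0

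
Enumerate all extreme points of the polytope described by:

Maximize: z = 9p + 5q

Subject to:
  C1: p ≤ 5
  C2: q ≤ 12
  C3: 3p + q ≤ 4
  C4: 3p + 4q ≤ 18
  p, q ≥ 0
Each vertex is the intersection of two constraint boundaries that also satisfies all remaining constraints:
  p = 0 and q = 0 → (0, 0)
  3p + q = 4 and q = 0 → (1.333, 0)
  3p + q = 4 and p = 0 → (0, 4)

Vertices: (0, 0), (1.333, 0), (0, 4)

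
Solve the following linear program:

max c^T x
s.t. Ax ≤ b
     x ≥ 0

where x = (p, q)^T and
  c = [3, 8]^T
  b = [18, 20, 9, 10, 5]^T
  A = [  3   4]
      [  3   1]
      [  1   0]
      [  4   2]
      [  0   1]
p = 0, q = 4.5, z = 36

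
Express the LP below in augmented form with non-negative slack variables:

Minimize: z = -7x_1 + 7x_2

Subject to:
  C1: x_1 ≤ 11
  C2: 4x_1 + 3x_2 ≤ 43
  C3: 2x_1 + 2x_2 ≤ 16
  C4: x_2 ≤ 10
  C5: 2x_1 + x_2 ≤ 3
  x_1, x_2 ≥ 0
min z = -7x_1 + 7x_2

s.t.
  x_1 + s1 = 11
  4x_1 + 3x_2 + s2 = 43
  2x_1 + 2x_2 + s3 = 16
  x_2 + s4 = 10
  2x_1 + x_2 + s5 = 3
  x_1, x_2, s1, s2, s3, s4, s5 ≥ 0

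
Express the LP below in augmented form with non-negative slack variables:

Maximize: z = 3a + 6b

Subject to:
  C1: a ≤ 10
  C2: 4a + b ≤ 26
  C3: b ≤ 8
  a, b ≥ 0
max z = 3a + 6b

s.t.
  a + s1 = 10
  4a + b + s2 = 26
  b + s3 = 8
  a, b, s1, s2, s3 ≥ 0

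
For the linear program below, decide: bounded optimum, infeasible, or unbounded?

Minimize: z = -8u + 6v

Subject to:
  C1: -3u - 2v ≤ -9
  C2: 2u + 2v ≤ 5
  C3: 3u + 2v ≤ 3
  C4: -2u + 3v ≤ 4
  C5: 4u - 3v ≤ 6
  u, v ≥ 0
C3 requires 3u + 2v ≤ 3, while C1 (-3u - 2v ≤ -9) is equivalent to 3u + 2v ≥ 9. Together they would need 9 ≤ 3u + 2v ≤ 3, which is impossible since 9 > 3. No point satisfies all constraints.

The feasible region is empty; the LP is infeasible.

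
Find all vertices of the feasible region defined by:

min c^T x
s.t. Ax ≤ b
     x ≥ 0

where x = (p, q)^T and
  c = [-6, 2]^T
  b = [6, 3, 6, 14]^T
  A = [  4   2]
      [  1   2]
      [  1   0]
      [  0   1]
Each vertex is the intersection of two constraint boundaries that also satisfies all remaining constraints:
  p = 0 and q = 0 → (0, 0)
  4p + 2q = 6 and q = 0 → (1.5, 0)
  4p + 2q = 6 and p + 2q = 3 → (1, 1)
  p + 2q = 3 and p = 0 → (0, 1.5)

Vertices: (0, 0), (1.5, 0), (1, 1), (0, 1.5)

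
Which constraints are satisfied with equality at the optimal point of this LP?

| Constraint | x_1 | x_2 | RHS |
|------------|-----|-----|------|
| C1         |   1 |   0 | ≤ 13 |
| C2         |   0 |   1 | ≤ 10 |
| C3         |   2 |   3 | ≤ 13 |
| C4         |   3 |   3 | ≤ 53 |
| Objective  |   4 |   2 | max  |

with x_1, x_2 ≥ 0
Optimal: x_1 = 6.5, x_2 = 0
Slack at optimum:
  C1: slack = 6.5
  C2: slack = 10
  C3: slack = 0 (binding)
  C4: slack = 33.5
  x_1 ≥ 0: x_1 = 6.5
  x_2 ≥ 0: x_2 = 0 (binding)
Binding constraints: C3, x_2 ≥ 0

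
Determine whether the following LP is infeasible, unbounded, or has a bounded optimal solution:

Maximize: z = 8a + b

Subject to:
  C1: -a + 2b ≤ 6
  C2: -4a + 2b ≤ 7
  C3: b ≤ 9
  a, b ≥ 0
Feasible point: (0, 0) satisfies every constraint, so the LP is feasible.
Direction d = (1, 0): for each constraint row a, a·d ≤ 0 —
  (-1)(1) + (2)(0) = -1 ≤ 0
  (-4)(1) + (2)(0) = -4 ≤ 0
  (0)(1) + (1)(0) = 0 ≤ 0
and d ≥ 0, so (0, 0) + t·d stays feasible for every t ≥ 0. Along this ray z = 8a + b changes by 8 per unit t, so z → +∞.

Unbounded — the objective can increase without bound over the feasible region.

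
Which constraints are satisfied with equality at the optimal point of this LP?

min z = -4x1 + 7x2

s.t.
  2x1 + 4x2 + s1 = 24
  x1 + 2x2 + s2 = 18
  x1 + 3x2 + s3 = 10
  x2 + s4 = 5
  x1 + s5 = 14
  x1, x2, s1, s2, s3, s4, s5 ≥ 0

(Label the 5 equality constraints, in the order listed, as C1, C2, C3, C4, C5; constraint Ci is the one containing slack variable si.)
Optimal: x1 = 10, x2 = 0
Slack at optimum:
  C1: slack = 4
  C2: slack = 8
  C3: slack = 0 (binding)
  C4: slack = 5
  C5: slack = 4
  x1 ≥ 0: x1 = 10
  x2 ≥ 0: x2 = 0 (binding)
Binding constraints: C3, x2 ≥ 0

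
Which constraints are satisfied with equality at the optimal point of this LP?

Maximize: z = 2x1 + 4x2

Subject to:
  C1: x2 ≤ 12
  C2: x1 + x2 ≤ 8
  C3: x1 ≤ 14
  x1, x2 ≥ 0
Optimal: x1 = 0, x2 = 8
Binding: C2, x1 ≥ 0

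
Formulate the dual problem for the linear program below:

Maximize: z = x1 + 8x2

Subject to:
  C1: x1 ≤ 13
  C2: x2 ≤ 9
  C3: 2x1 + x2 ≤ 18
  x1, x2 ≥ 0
Minimize: z = 13y1 + 9y2 + 18y3

Subject to:
  C1: -y1 - 2y3 ≤ -1
  C2: -y2 - y3 ≤ -8
  y1, y2, y3 ≥ 0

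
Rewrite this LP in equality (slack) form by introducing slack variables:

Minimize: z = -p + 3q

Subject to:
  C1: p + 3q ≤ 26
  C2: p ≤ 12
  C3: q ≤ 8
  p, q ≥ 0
min z = -p + 3q

s.t.
  p + 3q + s1 = 26
  p + s2 = 12
  q + s3 = 8
  p, q, s1, s2, s3 ≥ 0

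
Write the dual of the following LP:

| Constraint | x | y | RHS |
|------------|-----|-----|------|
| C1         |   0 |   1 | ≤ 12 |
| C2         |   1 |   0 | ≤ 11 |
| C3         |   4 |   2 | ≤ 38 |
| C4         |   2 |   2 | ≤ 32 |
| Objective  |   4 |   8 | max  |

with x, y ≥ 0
Minimize: z = 12y1 + 11y2 + 38y3 + 32y4

Subject to:
  C1: -y2 - 4y3 - 2y4 ≤ -4
  C2: -y1 - 2y3 - 2y4 ≤ -8
  y1, y2, y3, y4 ≥ 0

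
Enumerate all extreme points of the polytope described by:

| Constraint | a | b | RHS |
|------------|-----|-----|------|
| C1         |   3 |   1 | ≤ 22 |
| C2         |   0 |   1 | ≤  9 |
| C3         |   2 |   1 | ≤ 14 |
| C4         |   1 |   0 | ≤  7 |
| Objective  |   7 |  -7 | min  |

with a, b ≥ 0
Each vertex is the intersection of two constraint boundaries that also satisfies all remaining constraints:
  a = 0 and b = 0 → (0, 0)
  2a + b = 14 and a = 7 → (7, 0)
  b = 9 and 2a + b = 14 → (2.5, 9)
  b = 9 and a = 0 → (0, 9)

Vertices: (0, 0), (7, 0), (2.5, 9), (0, 9)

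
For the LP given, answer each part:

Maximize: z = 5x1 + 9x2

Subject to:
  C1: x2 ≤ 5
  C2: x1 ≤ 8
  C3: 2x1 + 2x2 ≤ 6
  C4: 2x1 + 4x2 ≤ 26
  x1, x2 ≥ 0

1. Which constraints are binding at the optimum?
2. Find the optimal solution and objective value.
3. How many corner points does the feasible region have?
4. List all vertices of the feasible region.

1. C3, x1 ≥ 0
2. x1 = 0, x2 = 3, z = 27
3. 3
4. (0, 0), (3, 0), (0, 3)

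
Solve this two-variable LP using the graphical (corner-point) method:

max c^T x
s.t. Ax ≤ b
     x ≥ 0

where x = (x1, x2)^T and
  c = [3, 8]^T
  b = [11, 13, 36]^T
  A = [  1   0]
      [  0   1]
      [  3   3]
x1 = 0, x2 = 12, z = 96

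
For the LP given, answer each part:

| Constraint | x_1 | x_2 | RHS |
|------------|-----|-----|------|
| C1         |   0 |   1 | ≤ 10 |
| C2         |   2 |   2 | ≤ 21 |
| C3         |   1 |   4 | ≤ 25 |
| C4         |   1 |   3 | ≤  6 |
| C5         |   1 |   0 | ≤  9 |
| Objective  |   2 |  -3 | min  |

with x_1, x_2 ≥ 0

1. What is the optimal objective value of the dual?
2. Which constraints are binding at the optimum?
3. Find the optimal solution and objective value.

1. -6 (by strong duality, equal to the primal optimum)
2. C4, x_1 ≥ 0
3. x_1 = 0, x_2 = 2, z = -6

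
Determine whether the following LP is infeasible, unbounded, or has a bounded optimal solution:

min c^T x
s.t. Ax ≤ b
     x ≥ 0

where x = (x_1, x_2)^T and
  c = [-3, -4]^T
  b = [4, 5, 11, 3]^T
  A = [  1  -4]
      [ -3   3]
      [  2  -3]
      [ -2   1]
Feasible point: (0, 0) satisfies every constraint, so the LP is feasible.
Direction d = (1, 1): for each constraint row a, a·d ≤ 0 —
  (1)(1) + (-4)(1) = -3 ≤ 0
  (-3)(1) + (3)(1) = 0 ≤ 0
  (2)(1) + (-3)(1) = -1 ≤ 0
  (-2)(1) + (1)(1) = -1 ≤ 0
and d ≥ 0, so (0, 0) + t·d stays feasible for every t ≥ 0. Along this ray z = -3x_1 - 4x_2 changes by -7 per unit t, so z → −∞.

The LP is unbounded; z can be made arbitrarily small.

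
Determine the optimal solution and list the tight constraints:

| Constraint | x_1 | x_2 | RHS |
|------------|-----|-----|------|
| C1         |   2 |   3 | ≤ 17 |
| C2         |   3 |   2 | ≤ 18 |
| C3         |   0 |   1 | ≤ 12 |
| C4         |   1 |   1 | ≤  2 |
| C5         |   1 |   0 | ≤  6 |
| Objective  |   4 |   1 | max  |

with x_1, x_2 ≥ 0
Optimal: x_1 = 2, x_2 = 0
Slack at optimum:
  C1: slack = 13
  C2: slack = 12
  C3: slack = 12
  C4: slack = 0 (binding)
  C5: slack = 4
  x_1 ≥ 0: x_1 = 2
  x_2 ≥ 0: x_2 = 0 (binding)
Binding constraints: C4, x_2 ≥ 0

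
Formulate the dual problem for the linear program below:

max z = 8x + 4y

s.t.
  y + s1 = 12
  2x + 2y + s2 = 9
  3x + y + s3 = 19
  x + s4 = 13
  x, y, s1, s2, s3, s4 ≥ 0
Minimize: z = 12y1 + 9y2 + 19y3 + 13y4

Subject to:
  C1: -2y2 - 3y3 - y4 ≤ -8
  C2: -y1 - 2y2 - y3 ≤ -4
  y1, y2, y3, y4 ≥ 0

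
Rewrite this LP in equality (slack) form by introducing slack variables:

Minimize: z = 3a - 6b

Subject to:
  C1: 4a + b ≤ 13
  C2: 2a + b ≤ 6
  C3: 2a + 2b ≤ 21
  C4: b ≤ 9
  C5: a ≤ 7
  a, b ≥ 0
min z = 3a - 6b

s.t.
  4a + b + s1 = 13
  2a + b + s2 = 6
  2a + 2b + s3 = 21
  b + s4 = 9
  a + s5 = 7
  a, b, s1, s2, s3, s4, s5 ≥ 0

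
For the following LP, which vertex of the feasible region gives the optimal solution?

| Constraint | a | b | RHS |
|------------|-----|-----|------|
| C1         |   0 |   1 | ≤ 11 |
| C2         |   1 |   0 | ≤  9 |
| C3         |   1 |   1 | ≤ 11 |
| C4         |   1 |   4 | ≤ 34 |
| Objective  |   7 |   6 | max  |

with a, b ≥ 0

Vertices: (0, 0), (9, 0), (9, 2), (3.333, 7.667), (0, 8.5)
Evaluating z = 7a + 6b at each vertex:
  (0, 0): z = 0
  (9, 0): z = 63
  (9, 2): z = 75
  (3.333, 7.667): z = 69.33
  (0, 8.5): z = 51

The largest value is z = 75, attained at (9, 2).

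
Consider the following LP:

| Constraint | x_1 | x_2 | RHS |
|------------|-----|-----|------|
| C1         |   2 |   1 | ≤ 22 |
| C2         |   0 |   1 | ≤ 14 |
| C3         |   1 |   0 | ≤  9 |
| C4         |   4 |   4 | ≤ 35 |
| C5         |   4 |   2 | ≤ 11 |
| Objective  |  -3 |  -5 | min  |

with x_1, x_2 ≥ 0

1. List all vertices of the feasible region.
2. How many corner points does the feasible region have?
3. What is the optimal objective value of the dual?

1. (0, 0), (2.75, 0), (0, 5.5)
2. 3
3. -27.5 (by strong duality, equal to the primal optimum)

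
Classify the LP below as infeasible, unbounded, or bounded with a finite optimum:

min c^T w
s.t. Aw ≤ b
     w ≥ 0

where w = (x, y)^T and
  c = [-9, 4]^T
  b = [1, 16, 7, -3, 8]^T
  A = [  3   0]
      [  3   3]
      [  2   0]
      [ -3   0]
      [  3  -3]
One constraint requires 3x ≤ 1, while the constraint -3x ≤ -3 is equivalent to 3x ≥ 3. Together they would need 3 ≤ 3x ≤ 1, which is impossible since 3 > 1. No point satisfies all constraints.

Infeasible — the constraint set is empty.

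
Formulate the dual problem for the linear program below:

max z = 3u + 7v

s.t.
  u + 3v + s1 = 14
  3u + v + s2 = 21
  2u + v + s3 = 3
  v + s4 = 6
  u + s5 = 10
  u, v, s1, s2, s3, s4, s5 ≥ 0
Minimize: z = 14y1 + 21y2 + 3y3 + 6y4 + 10y5

Subject to:
  C1: -y1 - 3y2 - 2y3 - y5 ≤ -3
  C2: -3y1 - y2 - y3 - y4 ≤ -7
  y1, y2, y3, y4, y5 ≥ 0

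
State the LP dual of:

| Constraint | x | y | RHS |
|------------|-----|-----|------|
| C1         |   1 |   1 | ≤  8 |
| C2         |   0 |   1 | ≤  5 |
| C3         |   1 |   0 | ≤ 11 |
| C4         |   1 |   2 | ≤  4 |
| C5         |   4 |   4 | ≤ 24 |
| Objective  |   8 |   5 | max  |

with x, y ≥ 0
Minimize: z = 8y1 + 5y2 + 11y3 + 4y4 + 24y5

Subject to:
  C1: -y1 - y3 - y4 - 4y5 ≤ -8
  C2: -y1 - y2 - 2y4 - 4y5 ≤ -5
  y1, y2, y3, y4, y5 ≥ 0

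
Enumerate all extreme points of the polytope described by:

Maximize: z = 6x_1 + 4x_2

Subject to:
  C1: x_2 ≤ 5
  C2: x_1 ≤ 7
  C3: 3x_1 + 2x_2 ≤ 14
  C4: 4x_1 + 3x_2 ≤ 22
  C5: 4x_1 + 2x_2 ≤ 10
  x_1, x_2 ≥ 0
Each vertex is the intersection of two constraint boundaries that also satisfies all remaining constraints:
  x_1 = 0 and x_2 = 0 → (0, 0)
  4x_1 + 2x_2 = 10 and x_2 = 0 → (2.5, 0)
  x_2 = 5 and 4x_1 + 2x_2 = 10 → (0, 5)

Vertices: (0, 0), (2.5, 0), (0, 5)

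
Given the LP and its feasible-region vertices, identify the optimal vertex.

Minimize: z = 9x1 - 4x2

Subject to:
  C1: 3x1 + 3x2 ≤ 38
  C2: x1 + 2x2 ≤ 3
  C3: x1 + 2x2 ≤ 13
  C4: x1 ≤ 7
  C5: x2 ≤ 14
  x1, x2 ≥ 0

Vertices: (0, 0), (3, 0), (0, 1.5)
Evaluating z = 9x1 - 4x2 at each vertex:
  (0, 0): z = 0
  (3, 0): z = 27
  (0, 1.5): z = -6

The smallest value is z = -6, attained at (0, 1.5).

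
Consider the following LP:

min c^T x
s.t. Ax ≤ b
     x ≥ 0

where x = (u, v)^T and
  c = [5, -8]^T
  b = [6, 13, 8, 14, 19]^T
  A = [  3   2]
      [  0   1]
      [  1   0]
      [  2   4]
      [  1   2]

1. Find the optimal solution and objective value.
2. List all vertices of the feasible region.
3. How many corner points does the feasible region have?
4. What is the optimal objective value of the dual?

1. u = 0, v = 3, z = -24
2. (0, 0), (2, 0), (0, 3)
3. 3
4. -24 (by strong duality, equal to the primal optimum)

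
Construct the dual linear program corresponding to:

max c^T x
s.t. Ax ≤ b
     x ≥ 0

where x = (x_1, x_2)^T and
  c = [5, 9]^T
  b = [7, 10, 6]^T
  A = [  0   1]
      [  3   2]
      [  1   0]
Minimize: z = 7y1 + 10y2 + 6y3

Subject to:
  C1: -3y2 - y3 ≤ -5
  C2: -y1 - 2y2 ≤ -9
  y1, y2, y3 ≥ 0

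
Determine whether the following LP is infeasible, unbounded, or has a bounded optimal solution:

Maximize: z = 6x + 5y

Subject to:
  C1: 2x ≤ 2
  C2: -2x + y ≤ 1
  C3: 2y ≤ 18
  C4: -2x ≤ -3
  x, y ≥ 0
C1 requires 2x ≤ 2, while C4 (-2x ≤ -3) is equivalent to 2x ≥ 3. Together they would need 3 ≤ 2x ≤ 2, which is impossible since 3 > 2. No point satisfies all constraints.

Infeasible — the constraint set is empty.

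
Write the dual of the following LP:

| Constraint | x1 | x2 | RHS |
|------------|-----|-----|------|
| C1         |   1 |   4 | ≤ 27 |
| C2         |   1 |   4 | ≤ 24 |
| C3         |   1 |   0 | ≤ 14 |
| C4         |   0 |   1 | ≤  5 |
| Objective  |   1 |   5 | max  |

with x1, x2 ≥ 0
Minimize: z = 27y1 + 24y2 + 14y3 + 5y4

Subject to:
  C1: -y1 - y2 - y3 ≤ -1
  C2: -4y1 - 4y2 - y4 ≤ -5
  y1, y2, y3, y4 ≥ 0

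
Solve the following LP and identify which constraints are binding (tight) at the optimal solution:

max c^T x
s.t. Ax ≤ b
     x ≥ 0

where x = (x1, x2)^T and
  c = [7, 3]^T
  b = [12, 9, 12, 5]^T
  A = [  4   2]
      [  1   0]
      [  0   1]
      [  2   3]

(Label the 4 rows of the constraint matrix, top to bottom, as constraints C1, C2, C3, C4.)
Optimal: x1 = 2.5, x2 = 0
Binding: C4, x2 ≥ 0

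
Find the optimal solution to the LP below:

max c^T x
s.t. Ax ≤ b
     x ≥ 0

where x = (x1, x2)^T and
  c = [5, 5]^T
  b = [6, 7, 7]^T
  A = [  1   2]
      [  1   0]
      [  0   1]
Each vertex is the intersection of two constraint boundaries that also satisfies all remaining constraints:
  x1 = 0 and x2 = 0 → (0, 0)
  x1 + 2x2 = 6 and x2 = 0 → (6, 0)
  x1 + 2x2 = 6 and x1 = 0 → (0, 3)

Evaluating z = 5x1 + 5x2 at each vertex:
  (0, 0): z = 0
  (6, 0): z = 30
  (0, 3): z = 15

The maximum is at (6, 0) with z = 30.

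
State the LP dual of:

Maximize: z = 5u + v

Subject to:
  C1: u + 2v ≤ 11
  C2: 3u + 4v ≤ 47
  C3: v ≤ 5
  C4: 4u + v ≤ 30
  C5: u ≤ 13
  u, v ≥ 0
Minimize: z = 11y1 + 47y2 + 5y3 + 30y4 + 13y5

Subject to:
  C1: -y1 - 3y2 - 4y4 - y5 ≤ -5
  C2: -2y1 - 4y2 - y3 - y4 ≤ -1
  y1, y2, y3, y4, y5 ≥ 0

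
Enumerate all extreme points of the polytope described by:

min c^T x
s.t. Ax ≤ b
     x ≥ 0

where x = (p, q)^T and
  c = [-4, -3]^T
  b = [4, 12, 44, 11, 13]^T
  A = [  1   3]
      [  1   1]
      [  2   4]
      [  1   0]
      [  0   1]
Each vertex is the intersection of two constraint boundaries that also satisfies all remaining constraints:
  p = 0 and q = 0 → (0, 0)
  p + 3q = 4 and q = 0 → (4, 0)
  p + 3q = 4 and p = 0 → (0, 1.333)

Vertices: (0, 0), (4, 0), (0, 1.333)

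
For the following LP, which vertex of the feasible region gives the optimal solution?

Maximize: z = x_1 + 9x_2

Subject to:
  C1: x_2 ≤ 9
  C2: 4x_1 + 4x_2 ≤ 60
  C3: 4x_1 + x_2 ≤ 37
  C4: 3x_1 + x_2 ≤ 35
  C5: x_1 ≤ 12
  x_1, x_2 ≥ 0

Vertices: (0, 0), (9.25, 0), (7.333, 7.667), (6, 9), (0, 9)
(6, 9) with z = 87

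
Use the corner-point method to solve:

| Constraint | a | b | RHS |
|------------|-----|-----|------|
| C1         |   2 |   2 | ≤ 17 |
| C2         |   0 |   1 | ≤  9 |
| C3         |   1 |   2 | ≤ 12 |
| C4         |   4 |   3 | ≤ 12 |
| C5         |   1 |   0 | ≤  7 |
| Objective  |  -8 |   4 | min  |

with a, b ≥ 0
a = 3, b = 0, z = -24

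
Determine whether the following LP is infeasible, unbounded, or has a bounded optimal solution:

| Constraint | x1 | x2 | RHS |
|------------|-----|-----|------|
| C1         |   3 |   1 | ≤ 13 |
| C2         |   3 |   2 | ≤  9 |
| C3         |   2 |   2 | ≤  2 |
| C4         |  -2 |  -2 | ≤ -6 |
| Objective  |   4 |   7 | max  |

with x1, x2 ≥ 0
C3 requires 2x1 + 2x2 ≤ 2, while C4 (-2x1 - 2x2 ≤ -6) is equivalent to 2x1 + 2x2 ≥ 6. Together they would need 6 ≤ 2x1 + 2x2 ≤ 2, which is impossible since 6 > 2. No point satisfies all constraints.

Infeasible — the constraint set is empty.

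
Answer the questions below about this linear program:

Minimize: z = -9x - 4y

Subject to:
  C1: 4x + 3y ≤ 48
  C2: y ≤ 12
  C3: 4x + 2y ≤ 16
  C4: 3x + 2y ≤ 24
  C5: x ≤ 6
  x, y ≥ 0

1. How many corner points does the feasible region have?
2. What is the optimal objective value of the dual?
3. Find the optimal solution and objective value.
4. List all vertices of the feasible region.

1. 3
2. -36 (by strong duality, equal to the primal optimum)
3. x = 4, y = 0, z = -36
4. (0, 0), (4, 0), (0, 8)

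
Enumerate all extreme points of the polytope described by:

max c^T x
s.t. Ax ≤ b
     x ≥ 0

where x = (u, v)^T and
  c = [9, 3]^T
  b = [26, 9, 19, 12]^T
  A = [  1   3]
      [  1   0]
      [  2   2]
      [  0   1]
Each vertex is the intersection of two constraint boundaries that also satisfies all remaining constraints:
  u = 0 and v = 0 → (0, 0)
  u = 9 and v = 0 → (9, 0)
  u = 9 and 2u + 2v = 19 → (9, 0.5)
  u + 3v = 26 and 2u + 2v = 19 → (1.25, 8.25)
  u + 3v = 26 and u = 0 → (0, 8.667)

Vertices: (0, 0), (9, 0), (9, 0.5), (1.25, 8.25), (0, 8.667)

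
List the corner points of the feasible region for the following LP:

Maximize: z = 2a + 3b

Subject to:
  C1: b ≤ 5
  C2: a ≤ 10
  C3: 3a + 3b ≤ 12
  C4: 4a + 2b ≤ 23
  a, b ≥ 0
Each vertex is the intersection of two constraint boundaries that also satisfies all remaining constraints:
  a = 0 and b = 0 → (0, 0)
  3a + 3b = 12 and b = 0 → (4, 0)
  3a + 3b = 12 and a = 0 → (0, 4)

Vertices: (0, 0), (4, 0), (0, 4)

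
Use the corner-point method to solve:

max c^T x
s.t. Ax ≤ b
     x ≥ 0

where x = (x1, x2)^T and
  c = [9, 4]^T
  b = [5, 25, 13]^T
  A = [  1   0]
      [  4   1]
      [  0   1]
x1 = 3, x2 = 13, z = 79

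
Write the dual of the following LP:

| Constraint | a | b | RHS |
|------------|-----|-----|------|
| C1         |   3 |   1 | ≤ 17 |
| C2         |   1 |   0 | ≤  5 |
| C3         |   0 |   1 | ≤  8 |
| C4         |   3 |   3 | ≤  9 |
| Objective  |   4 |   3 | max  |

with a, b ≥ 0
Minimize: z = 17y1 + 5y2 + 8y3 + 9y4

Subject to:
  C1: -3y1 - y2 - 3y4 ≤ -4
  C2: -y1 - y3 - 3y4 ≤ -3
  y1, y2, y3, y4 ≥ 0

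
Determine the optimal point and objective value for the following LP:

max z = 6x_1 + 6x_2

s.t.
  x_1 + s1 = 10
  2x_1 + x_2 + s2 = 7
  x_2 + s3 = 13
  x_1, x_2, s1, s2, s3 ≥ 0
x_1 = 0, x_2 = 7, z = 42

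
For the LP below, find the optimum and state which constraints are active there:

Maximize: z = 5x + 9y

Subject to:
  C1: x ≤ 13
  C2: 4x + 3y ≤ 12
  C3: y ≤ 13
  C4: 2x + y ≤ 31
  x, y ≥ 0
Optimal: x = 0, y = 4
Slack at optimum:
  C1: slack = 13
  C2: slack = 0 (binding)
  C3: slack = 9
  C4: slack = 27
  x ≥ 0: x = 0 (binding)
  y ≥ 0: y = 4
Binding constraints: C2, x ≥ 0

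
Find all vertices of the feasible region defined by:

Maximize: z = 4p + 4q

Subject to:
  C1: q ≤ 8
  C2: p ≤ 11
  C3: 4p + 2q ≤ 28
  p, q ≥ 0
Each vertex is the intersection of two constraint boundaries that also satisfies all remaining constraints:
  p = 0 and q = 0 → (0, 0)
  4p + 2q = 28 and q = 0 → (7, 0)
  q = 8 and 4p + 2q = 28 → (3, 8)
  q = 8 and p = 0 → (0, 8)

Vertices: (0, 0), (7, 0), (3, 8), (0, 8)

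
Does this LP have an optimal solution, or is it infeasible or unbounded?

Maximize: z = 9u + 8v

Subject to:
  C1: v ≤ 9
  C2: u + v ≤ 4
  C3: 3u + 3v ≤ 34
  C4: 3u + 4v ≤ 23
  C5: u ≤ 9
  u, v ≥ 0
The point (4, 0) satisfies every constraint, so the LP is feasible; the constraints give u ≤ 9 and v ≤ 9, which with u, v ≥ 0 keep the feasible region inside a bounded box. A feasible, bounded LP attains a finite optimum at a vertex.

Bounded optimum: z* = 36 at (4, 0).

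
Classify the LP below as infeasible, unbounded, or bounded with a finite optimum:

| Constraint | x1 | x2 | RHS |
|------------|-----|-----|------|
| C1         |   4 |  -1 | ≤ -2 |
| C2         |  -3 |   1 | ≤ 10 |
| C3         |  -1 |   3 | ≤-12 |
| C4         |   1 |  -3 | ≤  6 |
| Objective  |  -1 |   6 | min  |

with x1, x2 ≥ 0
C4 requires x1 - 3x2 ≤ 6, while C3 (-x1 + 3x2 ≤ -12) is equivalent to x1 - 3x2 ≥ 12. Together they would need 12 ≤ x1 - 3x2 ≤ 6, which is impossible since 12 > 6. No point satisfies all constraints.

The feasible region is empty; the LP is infeasible.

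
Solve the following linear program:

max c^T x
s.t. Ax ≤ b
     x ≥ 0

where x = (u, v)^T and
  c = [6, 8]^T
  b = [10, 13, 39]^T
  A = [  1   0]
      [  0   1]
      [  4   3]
u = 0, v = 13, z = 104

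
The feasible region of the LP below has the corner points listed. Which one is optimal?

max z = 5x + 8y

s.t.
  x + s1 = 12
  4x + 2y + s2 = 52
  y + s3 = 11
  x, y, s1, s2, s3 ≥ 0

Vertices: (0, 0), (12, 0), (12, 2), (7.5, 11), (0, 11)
Evaluating z = 5x + 8y at each vertex:
  (0, 0): z = 0
  (12, 0): z = 60
  (12, 2): z = 76
  (7.5, 11): z = 125.5
  (0, 11): z = 88

The largest value is z = 125.5, attained at (7.5, 11).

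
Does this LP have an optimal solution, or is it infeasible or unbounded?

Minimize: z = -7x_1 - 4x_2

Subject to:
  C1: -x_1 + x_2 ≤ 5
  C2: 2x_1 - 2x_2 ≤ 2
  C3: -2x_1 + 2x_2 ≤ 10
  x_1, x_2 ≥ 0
Feasible point: (0, 0) satisfies every constraint, so the LP is feasible.
Direction d = (1, 1): for each constraint row a, a·d ≤ 0 —
  (-1)(1) + (1)(1) = 0 ≤ 0
  (2)(1) + (-2)(1) = 0 ≤ 0
  (-2)(1) + (2)(1) = 0 ≤ 0
and d ≥ 0, so (0, 0) + t·d stays feasible for every t ≥ 0. Along this ray z = -7x_1 - 4x_2 changes by -11 per unit t, so z → −∞.

Unbounded — the objective can decrease without bound over the feasible region.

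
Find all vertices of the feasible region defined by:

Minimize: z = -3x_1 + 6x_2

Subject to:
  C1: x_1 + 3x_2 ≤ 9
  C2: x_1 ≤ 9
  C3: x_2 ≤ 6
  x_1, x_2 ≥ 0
Each vertex is the intersection of two constraint boundaries that also satisfies all remaining constraints:
  x_1 = 0 and x_2 = 0 → (0, 0)
  x_1 + 3x_2 = 9 and x_1 = 9 → (9, 0)
  x_1 + 3x_2 = 9 and x_1 = 0 → (0, 3)

Vertices: (0, 0), (9, 0), (0, 3)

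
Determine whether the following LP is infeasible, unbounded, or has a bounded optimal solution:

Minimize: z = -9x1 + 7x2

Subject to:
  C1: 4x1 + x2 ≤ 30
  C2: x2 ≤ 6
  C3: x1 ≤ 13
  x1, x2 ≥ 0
The point (7.5, 0) satisfies every constraint, so the LP is feasible; the constraints give x1 ≤ 13 and x2 ≤ 6, which with x1, x2 ≥ 0 keep the feasible region inside a bounded box. A feasible, bounded LP attains a finite optimum at a vertex.

Evaluating z = -9x1 + 7x2 at each vertex:
  (0, 0): z = 0
  (7.5, 0): z = -67.5
  (6, 6): z = -12
  (0, 6): z = 42

The LP has an optimal solution: (7.5, 0) with z = -67.5.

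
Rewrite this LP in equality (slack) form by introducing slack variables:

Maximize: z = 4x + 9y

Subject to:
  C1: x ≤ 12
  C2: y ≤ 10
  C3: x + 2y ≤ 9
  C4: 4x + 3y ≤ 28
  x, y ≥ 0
max z = 4x + 9y

s.t.
  x + s1 = 12
  y + s2 = 10
  x + 2y + s3 = 9
  4x + 3y + s4 = 28
  x, y, s1, s2, s3, s4 ≥ 0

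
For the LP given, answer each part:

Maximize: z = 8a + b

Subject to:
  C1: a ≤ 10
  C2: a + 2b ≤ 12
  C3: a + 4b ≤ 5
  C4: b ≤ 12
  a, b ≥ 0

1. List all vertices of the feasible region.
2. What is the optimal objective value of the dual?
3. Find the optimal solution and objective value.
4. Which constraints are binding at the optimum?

1. (0, 0), (5, 0), (0, 1.25)
2. 40 (by strong duality, equal to the primal optimum)
3. a = 5, b = 0, z = 40
4. C3, b ≥ 0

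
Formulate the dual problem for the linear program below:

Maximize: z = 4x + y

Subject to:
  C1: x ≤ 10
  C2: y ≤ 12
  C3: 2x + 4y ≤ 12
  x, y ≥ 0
Minimize: z = 10y1 + 12y2 + 12y3

Subject to:
  C1: -y1 - 2y3 ≤ -4
  C2: -y2 - 4y3 ≤ -1
  y1, y2, y3 ≥ 0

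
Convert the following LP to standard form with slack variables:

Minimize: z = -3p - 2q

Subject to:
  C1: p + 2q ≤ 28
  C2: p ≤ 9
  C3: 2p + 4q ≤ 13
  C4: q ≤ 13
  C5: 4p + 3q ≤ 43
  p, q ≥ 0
min z = -3p - 2q

s.t.
  p + 2q + s1 = 28
  p + s2 = 9
  2p + 4q + s3 = 13
  q + s4 = 13
  4p + 3q + s5 = 43
  p, q, s1, s2, s3, s4, s5 ≥ 0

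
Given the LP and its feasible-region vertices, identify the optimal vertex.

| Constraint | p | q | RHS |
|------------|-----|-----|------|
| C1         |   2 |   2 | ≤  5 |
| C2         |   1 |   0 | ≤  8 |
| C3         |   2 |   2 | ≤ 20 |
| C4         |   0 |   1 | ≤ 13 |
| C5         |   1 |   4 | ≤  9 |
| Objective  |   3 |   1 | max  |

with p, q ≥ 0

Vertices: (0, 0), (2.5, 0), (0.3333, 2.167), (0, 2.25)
Evaluating z = 3p + q at each vertex:
  (0, 0): z = 0
  (2.5, 0): z = 7.5
  (0.3333, 2.167): z = 3.167
  (0, 2.25): z = 2.25

The largest value is z = 7.5, attained at (2.5, 0).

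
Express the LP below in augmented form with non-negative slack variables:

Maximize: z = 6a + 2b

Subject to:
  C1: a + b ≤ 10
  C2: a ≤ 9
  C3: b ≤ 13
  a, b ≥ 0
max z = 6a + 2b

s.t.
  a + b + s1 = 10
  a + s2 = 9
  b + s3 = 13
  a, b, s1, s2, s3 ≥ 0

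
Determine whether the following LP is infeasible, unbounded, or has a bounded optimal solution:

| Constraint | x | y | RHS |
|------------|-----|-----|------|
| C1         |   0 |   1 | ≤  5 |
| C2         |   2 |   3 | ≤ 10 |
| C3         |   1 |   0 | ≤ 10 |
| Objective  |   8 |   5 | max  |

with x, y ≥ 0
The point (5, 0) satisfies every constraint, so the LP is feasible; the constraints give x ≤ 10 and y ≤ 5, which with x, y ≥ 0 keep the feasible region inside a bounded box. A feasible, bounded LP attains a finite optimum at a vertex.

Evaluating z = 8x + 5y at each vertex:
  (0, 0): z = 0
  (5, 0): z = 40
  (0, 3.333): z = 16.67

Bounded optimum: z* = 40 at (5, 0).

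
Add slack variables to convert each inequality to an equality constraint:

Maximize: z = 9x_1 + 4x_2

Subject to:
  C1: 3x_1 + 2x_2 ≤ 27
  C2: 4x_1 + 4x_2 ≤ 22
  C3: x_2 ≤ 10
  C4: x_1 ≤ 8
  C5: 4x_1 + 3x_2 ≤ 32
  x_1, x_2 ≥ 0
max z = 9x_1 + 4x_2

s.t.
  3x_1 + 2x_2 + s1 = 27
  4x_1 + 4x_2 + s2 = 22
  x_2 + s3 = 10
  x_1 + s4 = 8
  4x_1 + 3x_2 + s5 = 32
  x_1, x_2, s1, s2, s3, s4, s5 ≥ 0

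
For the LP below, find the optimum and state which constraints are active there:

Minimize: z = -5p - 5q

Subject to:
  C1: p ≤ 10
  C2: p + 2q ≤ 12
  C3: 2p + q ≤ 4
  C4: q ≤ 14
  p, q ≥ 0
Optimal: p = 0, q = 4
Slack at optimum:
  C1: slack = 10
  C2: slack = 4
  C3: slack = 0 (binding)
  C4: slack = 10
  p ≥ 0: p = 0 (binding)
  q ≥ 0: q = 4
Binding constraints: C3, p ≥ 0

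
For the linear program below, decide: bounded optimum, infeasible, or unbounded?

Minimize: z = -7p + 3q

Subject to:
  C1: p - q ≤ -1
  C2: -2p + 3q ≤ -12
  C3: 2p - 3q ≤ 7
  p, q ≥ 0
C3 requires 2p - 3q ≤ 7, while C2 (-2p + 3q ≤ -12) is equivalent to 2p - 3q ≥ 12. Together they would need 12 ≤ 2p - 3q ≤ 7, which is impossible since 12 > 7. No point satisfies all constraints.

Infeasible: no point satisfies all constraints simultaneously.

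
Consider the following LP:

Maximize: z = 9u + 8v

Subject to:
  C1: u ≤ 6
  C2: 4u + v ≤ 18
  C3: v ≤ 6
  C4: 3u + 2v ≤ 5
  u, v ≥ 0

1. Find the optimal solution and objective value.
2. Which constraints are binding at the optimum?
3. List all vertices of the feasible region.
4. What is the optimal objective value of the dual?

1. u = 0, v = 2.5, z = 20
2. C4, u ≥ 0
3. (0, 0), (1.667, 0), (0, 2.5)
4. 20 (by strong duality, equal to the primal optimum)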